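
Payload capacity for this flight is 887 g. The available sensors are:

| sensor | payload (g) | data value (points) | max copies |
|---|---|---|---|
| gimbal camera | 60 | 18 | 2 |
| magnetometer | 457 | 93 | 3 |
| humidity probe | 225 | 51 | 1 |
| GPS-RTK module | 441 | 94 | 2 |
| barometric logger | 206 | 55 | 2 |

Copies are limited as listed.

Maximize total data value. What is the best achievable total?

A density-first pass picks 2×gimbal camera + humidity probe + 2×barometric logger — 197 at 757 g.
The 345 g tied up in 2×gimbal camera and humidity probe is better spent on GPS-RTK module — total rises to 204 (853 g).
No other feasible combination exceeds 204.

204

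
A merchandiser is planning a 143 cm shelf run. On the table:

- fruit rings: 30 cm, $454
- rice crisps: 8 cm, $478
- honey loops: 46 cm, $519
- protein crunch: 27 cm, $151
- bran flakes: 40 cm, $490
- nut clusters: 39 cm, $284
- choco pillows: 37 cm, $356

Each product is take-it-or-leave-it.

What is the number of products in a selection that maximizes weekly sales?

4

Optimal total is 1941.
fruit rings + rice crisps + honey loops + bran flakes hits 1941 at 124 cm.
Any selection reaching 1941 contains exactly 4 products.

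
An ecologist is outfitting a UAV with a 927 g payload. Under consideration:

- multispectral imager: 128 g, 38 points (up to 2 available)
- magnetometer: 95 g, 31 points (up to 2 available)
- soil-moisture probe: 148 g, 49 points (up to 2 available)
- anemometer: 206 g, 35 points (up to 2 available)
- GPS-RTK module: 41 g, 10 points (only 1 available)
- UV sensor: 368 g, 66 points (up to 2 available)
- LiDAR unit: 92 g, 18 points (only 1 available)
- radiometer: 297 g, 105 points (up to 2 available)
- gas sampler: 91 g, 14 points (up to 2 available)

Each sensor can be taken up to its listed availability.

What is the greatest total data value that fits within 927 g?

A density-first pass picks 2×soil-moisture probe + 2×radiometer — 308 at 890 g.
Replace 2×soil-moisture probe with multispectral imager + 2×magnetometer: the trade gains 2 net, giving 310 at 912 g.
Every other selection either busts 927 g or exceeds an availability limit or fails to beat 310.

310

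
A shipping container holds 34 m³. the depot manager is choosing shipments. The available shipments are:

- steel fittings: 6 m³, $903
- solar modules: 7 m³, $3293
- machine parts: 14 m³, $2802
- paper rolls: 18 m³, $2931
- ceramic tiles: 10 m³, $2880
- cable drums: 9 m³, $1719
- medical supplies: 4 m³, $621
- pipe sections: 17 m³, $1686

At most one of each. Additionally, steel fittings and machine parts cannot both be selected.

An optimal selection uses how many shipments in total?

3

Best achievable revenue is 8975.
One optimal bundle: solar modules + machine parts + ceramic tiles (31 m³).
Any selection reaching 8975 contains exactly 3 shipments.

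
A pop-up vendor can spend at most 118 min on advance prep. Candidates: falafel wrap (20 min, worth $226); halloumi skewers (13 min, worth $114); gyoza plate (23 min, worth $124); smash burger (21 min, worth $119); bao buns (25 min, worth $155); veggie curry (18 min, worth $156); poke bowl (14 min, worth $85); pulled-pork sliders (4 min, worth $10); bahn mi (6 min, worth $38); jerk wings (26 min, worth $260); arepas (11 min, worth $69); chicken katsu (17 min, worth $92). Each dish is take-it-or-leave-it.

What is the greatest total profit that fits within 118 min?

By profit per min: falafel wrap 11.30, jerk wings 10.00, halloumi skewers 8.77, veggie curry 8.67 lead.
Taking the top-ratio dishes first gives falafel wrap + halloumi skewers + veggie curry + poke bowl + pulled-pork sliders + bahn mi + jerk wings + arepas for 958 (112 min).
Dropping pulled-pork sliders and arepas frees 15 min; slotting in smash burger (21 min) lifts the total to 998 at 118 min.
That's the maximum — no swap from here does better than 998.

998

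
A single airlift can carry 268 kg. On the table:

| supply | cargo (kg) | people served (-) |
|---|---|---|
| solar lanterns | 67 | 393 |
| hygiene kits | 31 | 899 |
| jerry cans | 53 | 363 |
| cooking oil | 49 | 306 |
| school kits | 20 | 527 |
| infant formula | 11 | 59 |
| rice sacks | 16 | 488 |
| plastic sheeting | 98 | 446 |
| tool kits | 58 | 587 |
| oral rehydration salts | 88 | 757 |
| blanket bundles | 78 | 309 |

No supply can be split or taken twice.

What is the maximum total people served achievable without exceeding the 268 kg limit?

3621

By people served per kg: rice sacks 30.50, hygiene kits 29.00, school kits 26.35 lead.
Taking hygiene kits + jerry cans + school kits + rice sacks + tool kits + oral rehydration salts: 266 kg used, 3621 in people served.
Runner-up hygiene kits + cooking oil + school kits + rice sacks + tool kits + oral rehydration salts tops out at 3564.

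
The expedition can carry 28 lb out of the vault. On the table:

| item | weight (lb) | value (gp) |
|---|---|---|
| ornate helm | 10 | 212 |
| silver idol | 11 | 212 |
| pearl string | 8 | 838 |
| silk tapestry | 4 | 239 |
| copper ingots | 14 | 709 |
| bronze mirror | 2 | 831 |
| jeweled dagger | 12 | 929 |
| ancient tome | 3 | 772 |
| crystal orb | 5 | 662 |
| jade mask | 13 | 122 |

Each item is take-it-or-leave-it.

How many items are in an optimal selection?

5

Optimal total is 3433.
One optimal bundle: silk tapestry + bronze mirror + jeweled dagger + ancient tome + crystal orb (26 lb).
Every optimal selection uses 5 items.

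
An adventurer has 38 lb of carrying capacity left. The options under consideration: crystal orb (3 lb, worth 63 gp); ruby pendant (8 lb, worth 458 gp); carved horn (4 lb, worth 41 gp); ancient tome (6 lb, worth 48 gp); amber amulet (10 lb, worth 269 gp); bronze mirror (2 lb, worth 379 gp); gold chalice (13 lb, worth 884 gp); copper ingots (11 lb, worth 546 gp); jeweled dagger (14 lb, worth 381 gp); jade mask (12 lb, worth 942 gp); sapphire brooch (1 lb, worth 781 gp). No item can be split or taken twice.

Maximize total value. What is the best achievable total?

By value per lb: sapphire brooch 781.00, bronze mirror 189.50, jade mask 78.50 lead.
The ratio ordering already packs tightly: ruby pendant + bronze mirror + gold chalice + jade mask + sapphire brooch, 36 lb, 3444.
That's the maximum — no swap from here does better than 3444.

3444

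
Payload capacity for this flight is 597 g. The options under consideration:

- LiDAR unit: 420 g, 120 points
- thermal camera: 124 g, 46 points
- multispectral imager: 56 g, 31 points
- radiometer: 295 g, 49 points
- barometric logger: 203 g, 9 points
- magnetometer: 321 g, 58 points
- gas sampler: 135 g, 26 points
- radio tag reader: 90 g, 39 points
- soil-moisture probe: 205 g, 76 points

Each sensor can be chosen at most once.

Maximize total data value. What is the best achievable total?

Ranking by ratio (data value/g): multispectral imager 0.55, radio tag reader 0.43, thermal camera 0.37, soil-moisture probe 0.37.
Taking thermal camera + multispectral imager + radio tag reader + soil-moisture probe: 475 g used, 192 in data value.
Runner-up LiDAR unit + multispectral imager + radio tag reader tops out at 190.

192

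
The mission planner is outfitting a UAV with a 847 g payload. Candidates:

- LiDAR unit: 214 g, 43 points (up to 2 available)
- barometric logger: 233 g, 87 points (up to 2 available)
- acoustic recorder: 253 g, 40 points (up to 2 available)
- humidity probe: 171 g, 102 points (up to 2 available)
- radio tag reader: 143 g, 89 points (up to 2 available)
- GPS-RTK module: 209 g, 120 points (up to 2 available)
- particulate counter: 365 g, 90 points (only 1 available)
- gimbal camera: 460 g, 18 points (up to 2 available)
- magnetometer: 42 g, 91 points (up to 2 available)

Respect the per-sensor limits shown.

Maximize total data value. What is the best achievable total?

626

Ranking by ratio (data value/g): magnetometer 2.17, radio tag reader 0.62, humidity probe 0.60.
Filling by ratio: 2×humidity probe + 2×radio tag reader + 2×magnetometer for 564, with 135 g left unused.
Dropping 2×radio tag reader frees 286 g; slotting in 2×GPS-RTK module (418 g) lifts the total to 626 at 844 g.
No other feasible combination exceeds 626.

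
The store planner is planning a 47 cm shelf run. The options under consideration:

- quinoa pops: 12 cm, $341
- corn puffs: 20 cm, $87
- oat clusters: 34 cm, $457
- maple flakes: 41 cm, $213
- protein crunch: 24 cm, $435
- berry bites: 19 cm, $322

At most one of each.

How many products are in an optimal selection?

2

The maximum weekly sales within 47 cm is 798.
One optimal bundle: quinoa pops + oat clusters (46 cm).
Any selection reaching 798 contains exactly 2 products.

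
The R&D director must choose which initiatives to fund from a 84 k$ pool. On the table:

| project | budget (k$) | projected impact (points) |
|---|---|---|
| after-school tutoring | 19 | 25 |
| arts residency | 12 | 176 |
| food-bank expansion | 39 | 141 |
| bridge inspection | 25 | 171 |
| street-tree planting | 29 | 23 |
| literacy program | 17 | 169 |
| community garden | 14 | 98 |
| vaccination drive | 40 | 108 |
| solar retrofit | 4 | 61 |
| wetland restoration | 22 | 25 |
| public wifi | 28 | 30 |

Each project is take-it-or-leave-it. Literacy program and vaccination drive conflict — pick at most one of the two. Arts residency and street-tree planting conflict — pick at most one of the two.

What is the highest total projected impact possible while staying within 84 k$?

The ratio ordering already packs tightly: arts residency + bridge inspection + literacy program + community garden + solar retrofit, 72 k$, 675.
Nothing else feasible within 84 k$ beats 675.

675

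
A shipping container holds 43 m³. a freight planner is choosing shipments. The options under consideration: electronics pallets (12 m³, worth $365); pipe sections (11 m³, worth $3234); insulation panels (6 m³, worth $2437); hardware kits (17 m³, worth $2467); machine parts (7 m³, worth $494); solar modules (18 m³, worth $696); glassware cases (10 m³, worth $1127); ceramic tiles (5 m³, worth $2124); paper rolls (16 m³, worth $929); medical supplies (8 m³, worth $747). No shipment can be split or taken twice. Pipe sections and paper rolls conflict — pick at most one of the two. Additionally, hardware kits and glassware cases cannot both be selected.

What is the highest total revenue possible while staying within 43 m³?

10262

Density check — ceramic tiles 424.80, insulation panels 406.17, pipe sections 294.00 are the best per m³.
Best packing: pipe sections + insulation panels + hardware kits + ceramic tiles — 39 m³, 10262 total.
Runner-up pipe sections + insulation panels + glassware cases + ceramic tiles + medical supplies tops out at 9669.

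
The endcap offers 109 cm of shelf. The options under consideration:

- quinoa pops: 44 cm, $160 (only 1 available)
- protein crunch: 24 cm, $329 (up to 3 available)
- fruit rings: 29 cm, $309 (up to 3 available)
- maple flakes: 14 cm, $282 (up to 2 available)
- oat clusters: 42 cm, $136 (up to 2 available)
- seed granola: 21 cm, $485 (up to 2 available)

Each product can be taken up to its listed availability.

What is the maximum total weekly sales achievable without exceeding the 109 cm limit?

By weekly sales per cm: seed granola 23.10, maple flakes 20.14, protein crunch 13.71, fruit rings 10.66 lead.
Taking the top-ratio products first gives protein crunch + 2×maple flakes + 2×seed granola for 1863 (94 cm).
Dropping maple flakes frees 14 cm; slotting in protein crunch (24 cm) lifts the total to 1910 at 104 cm.
That's the maximum — no swap from here does better than 1910.

1910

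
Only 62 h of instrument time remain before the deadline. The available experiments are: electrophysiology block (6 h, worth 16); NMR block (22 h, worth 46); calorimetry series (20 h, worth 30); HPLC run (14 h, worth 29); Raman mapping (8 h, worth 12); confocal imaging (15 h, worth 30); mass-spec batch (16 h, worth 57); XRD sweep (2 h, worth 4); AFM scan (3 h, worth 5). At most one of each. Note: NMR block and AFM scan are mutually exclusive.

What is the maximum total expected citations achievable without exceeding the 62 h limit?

Taking the top-ratio experiments first gives electrophysiology block + NMR block + HPLC run + mass-spec batch + XRD sweep for 152 (60 h).
Dropping HPLC run frees 14 h; slotting in confocal imaging (15 h) lifts the total to 153 at 61 h.
The closest alternative, electrophysiology block + NMR block + HPLC run + mass-spec batch + XRD sweep, reaches only 152.

153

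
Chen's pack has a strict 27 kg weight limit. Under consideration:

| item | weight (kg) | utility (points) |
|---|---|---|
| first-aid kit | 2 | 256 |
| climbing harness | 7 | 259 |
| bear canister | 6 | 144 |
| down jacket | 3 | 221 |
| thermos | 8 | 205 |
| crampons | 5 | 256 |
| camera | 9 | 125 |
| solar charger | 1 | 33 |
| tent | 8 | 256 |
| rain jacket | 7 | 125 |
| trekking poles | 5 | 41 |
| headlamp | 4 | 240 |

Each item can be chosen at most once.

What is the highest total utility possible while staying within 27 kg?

1376

A density-first pass picks first-aid kit + climbing harness + down jacket + crampons + solar charger + trekking poles + headlamp — 1306 at 27 kg.
The 6 kg tied up in solar charger and trekking poles is better spent on bear canister — total rises to 1376 (27 kg).
The closest alternative, first-aid kit + climbing harness + down jacket + crampons + solar charger + trekking poles + headlamp, reaches only 1306.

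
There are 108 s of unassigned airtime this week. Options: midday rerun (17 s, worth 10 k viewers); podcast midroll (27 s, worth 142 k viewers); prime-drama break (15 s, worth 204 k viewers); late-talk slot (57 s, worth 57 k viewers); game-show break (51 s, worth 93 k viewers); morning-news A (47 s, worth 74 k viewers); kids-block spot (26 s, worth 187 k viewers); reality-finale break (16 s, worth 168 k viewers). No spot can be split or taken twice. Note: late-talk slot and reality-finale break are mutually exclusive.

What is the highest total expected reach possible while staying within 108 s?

By expected reach per s: prime-drama break 13.60, reality-finale break 10.50, kids-block spot 7.19 lead.
Midday rerun + podcast midroll + prime-drama break + kids-block spot + reality-finale break uses 101 of the 108 s and totals 711.
Next best is podcast midroll + prime-drama break + kids-block spot + reality-finale break at 701 (84 s) — short by 10.

711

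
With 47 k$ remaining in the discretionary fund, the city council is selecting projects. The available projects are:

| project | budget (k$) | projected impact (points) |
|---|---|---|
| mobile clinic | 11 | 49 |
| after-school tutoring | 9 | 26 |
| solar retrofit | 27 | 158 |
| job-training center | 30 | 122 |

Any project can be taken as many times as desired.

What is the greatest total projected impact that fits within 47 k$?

Density check — solar retrofit 5.85, mobile clinic 4.45, job-training center 4.07, after-school tutoring 2.89 are the best per k$.
The ratio ordering already packs tightly: mobile clinic + after-school tutoring + solar retrofit, 47 k$, 233.

233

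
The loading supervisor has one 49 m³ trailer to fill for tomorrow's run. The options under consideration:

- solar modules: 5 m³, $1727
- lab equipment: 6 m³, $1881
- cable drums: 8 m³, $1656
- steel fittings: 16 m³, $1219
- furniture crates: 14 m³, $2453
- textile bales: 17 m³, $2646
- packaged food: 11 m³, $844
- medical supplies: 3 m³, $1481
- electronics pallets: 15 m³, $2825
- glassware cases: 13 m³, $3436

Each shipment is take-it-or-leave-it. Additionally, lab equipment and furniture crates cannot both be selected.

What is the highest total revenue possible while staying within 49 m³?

Density check — medical supplies 493.67, solar modules 345.40, lab equipment 313.50 are the best per m³.
Taking solar modules + lab equipment + cable drums + electronics pallets + glassware cases: 47 m³ used, 11525 in revenue.

11525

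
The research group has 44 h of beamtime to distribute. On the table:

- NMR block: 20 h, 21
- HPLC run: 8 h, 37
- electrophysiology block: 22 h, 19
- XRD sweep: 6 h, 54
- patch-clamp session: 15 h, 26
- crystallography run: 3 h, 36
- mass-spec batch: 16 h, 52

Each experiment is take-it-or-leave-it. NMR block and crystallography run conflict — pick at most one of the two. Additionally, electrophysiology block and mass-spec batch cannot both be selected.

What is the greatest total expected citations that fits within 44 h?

179

Taking HPLC run + XRD sweep + crystallography run + mass-spec batch: 33 h used, 179 in expected citations.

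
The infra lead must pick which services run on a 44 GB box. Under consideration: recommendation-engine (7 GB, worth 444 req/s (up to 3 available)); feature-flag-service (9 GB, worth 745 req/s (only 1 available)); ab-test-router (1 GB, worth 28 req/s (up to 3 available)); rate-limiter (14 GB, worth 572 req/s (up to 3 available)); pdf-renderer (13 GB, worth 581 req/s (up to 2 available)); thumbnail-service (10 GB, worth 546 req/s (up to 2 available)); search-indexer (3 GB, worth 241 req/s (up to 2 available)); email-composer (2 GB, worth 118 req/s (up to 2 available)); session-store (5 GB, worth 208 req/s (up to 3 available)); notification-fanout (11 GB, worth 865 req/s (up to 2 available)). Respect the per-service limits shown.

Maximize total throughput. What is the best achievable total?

Best packing: recommendation-engine + feature-flag-service + 2×search-indexer + 2×notification-fanout — 44 GB, 3401 total.
Nothing else within 44 GB beats 3401.

3401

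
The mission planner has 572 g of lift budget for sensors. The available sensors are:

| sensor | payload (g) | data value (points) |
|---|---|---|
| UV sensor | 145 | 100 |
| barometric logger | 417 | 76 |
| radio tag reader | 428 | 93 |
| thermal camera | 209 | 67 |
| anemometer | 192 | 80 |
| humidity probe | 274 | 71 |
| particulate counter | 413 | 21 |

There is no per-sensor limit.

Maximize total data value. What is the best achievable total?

300

The ratio ordering already packs tightly: 3×UV sensor, 435 g, 300.
The spare 137 g is too small for any remaining sensor, and no exchange beats 300.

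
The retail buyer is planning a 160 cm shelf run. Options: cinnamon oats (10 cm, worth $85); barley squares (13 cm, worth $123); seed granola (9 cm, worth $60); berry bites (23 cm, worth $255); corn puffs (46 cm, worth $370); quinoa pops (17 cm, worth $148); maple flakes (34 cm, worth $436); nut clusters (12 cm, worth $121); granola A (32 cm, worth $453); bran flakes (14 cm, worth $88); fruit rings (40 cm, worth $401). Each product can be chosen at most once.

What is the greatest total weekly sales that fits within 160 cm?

1816

Taking the top-ratio products first gives barley squares + berry bites + maple flakes + nut clusters + granola A + fruit rings for 1789 (154 cm).
Dropping nut clusters frees 12 cm; slotting in quinoa pops (17 cm) lifts the total to 1816 at 159 cm.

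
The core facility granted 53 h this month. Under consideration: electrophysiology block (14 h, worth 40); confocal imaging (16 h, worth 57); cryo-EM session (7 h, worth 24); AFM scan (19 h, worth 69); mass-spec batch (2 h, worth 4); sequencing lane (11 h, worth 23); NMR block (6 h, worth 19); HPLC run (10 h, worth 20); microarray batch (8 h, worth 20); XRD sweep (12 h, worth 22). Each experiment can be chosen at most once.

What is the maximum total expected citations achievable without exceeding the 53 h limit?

The ratio heuristic lands on confocal imaging + cryo-EM session + AFM scan + mass-spec batch + NMR block (173) but leaves 3 h idle.
Dropping NMR block frees 6 h; slotting in microarray batch (8 h) lifts the total to 174 at 52 h.
Nothing else within 53 h beats 174.

174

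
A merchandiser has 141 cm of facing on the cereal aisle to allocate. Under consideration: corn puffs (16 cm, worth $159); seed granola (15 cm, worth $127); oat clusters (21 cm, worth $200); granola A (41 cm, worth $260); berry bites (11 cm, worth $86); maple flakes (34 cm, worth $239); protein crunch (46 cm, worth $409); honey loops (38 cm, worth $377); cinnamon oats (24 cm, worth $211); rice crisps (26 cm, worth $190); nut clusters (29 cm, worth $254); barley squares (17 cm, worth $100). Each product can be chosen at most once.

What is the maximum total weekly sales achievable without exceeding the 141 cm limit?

1287

A density-first pass picks corn puffs + seed granola + oat clusters + protein crunch + honey loops — 1272 at 136 cm.
Reworking the packing: corn puffs + oat clusters + berry bites + honey loops + cinnamon oats + nut clusters uses 139 cm and improves the total to 1287.
The closest alternative, corn puffs + berry bites + protein crunch + honey loops + nut clusters, reaches only 1285.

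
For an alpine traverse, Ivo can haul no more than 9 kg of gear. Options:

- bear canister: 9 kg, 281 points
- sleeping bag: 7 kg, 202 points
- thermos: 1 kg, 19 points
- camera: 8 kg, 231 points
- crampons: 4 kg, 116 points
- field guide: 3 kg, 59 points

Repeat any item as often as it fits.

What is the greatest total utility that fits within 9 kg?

281

By utility per kg: bear canister 31.22, crampons 29.00, camera 28.88 lead.
Best packing: bear canister — 9 kg, 281 total.
Every other selection either busts 9 kg or fails to beat 281.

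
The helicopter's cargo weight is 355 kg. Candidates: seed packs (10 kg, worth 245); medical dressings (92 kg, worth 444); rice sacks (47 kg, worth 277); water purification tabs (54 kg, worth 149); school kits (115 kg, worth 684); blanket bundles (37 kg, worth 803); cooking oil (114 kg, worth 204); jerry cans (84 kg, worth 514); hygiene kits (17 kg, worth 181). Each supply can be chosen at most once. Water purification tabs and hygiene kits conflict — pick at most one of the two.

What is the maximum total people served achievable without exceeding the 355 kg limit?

Density check — seed packs 24.50, blanket bundles 21.70, hygiene kits 10.65, jerry cans 6.12 are the best per kg.
A density-first pass picks seed packs + rice sacks + school kits + blanket bundles + jerry cans + hygiene kits — 2704 at 310 kg.
Dropping rice sacks frees 47 kg; slotting in medical dressings (92 kg) lifts the total to 2871 at 355 kg.

2871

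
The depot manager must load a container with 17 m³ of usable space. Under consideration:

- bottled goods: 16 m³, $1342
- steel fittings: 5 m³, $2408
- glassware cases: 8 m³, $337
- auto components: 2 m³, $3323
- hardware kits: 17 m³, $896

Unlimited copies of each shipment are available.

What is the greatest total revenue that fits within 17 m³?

8×auto components uses 16 of the 17 m³ and totals 26584.
Every other selection either busts 17 m³ or fails to beat 26584.

26584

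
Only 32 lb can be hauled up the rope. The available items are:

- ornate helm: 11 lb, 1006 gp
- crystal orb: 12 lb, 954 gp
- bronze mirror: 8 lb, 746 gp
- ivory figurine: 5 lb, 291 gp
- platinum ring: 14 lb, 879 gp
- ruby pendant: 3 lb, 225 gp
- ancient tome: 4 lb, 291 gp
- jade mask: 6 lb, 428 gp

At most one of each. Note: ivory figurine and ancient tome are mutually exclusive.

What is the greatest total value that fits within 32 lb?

2706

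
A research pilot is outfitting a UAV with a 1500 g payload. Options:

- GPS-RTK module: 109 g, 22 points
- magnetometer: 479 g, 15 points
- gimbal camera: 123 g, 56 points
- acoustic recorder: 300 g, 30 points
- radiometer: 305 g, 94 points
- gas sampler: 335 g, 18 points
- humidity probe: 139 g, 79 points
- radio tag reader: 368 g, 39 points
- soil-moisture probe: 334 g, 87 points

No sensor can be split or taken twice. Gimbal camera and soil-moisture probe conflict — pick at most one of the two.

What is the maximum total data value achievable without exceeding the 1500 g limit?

Acoustic recorder + radiometer + humidity probe + radio tag reader + soil-moisture probe uses 1446 of the 1500 g and totals 329.
The closest alternative, GPS-RTK module + radiometer + humidity probe + radio tag reader + soil-moisture probe, reaches only 321.

329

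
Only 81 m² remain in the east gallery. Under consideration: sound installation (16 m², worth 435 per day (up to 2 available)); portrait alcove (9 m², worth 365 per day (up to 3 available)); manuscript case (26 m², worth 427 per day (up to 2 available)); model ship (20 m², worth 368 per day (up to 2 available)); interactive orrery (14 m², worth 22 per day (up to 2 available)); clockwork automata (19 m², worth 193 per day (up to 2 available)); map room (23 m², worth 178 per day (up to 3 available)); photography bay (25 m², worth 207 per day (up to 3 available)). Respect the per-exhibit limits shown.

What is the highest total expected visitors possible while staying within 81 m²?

2333

The ratio ordering already packs tightly: 2×sound installation + 3×portrait alcove + model ship, 79 m², 2333.
The spare 2 m² is too small for any remaining exhibit, and no exchange beats 2333.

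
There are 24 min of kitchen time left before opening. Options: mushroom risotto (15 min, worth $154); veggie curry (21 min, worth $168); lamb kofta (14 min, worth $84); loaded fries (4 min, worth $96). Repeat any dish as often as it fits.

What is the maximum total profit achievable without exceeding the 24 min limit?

576

Density check — loaded fries 24.00, mushroom risotto 10.27, veggie curry 8.00 are the best per min.
Taking 6×loaded fries: 24 min used, 576 in profit.
That's the maximum — no swap from here does better than 576.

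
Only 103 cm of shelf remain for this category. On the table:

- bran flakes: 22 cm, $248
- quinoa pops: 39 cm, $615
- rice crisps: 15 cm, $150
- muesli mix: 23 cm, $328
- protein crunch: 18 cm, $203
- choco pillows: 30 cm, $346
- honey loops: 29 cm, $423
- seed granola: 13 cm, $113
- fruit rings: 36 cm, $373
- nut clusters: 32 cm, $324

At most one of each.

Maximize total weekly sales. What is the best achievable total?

Ranking by ratio (weekly sales/cm): quinoa pops 15.77, honey loops 14.59, muesli mix 14.26, choco pillows 11.53.
Filling by ratio: quinoa pops + muesli mix + honey loops for 1366, with 12 cm left unused.
The 23 cm tied up in muesli mix is better spent on bran flakes + seed granola — total rises to 1399 (103 cm).
Runner-up bran flakes + quinoa pops + muesli mix + protein crunch tops out at 1394.

1399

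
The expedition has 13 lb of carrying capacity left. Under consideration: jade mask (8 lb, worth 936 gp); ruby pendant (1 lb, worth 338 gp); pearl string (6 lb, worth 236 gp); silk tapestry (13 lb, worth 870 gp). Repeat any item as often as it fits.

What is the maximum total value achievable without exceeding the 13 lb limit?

4394

By value per lb: ruby pendant 338.00, jade mask 117.00, silk tapestry 66.92, pearl string 39.33 lead.
The ratio ordering already packs tightly: 13×ruby pendant, 13 lb, 4394.
No other feasible combination exceeds 4394.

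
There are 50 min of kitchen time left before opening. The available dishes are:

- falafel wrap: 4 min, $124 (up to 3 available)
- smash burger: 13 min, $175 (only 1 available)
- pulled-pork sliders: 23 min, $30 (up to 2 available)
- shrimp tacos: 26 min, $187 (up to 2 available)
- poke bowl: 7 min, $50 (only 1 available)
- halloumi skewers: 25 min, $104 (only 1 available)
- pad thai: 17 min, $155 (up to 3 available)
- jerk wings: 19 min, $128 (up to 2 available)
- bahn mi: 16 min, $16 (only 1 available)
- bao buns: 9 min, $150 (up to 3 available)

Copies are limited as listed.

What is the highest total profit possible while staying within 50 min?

Greedy by ratio would take 3×falafel wrap + poke bowl + 3×bao buns: 46 min used, total 872.
The 9 min tied up in bao buns is better spent on smash burger — total rises to 897 (50 min).

897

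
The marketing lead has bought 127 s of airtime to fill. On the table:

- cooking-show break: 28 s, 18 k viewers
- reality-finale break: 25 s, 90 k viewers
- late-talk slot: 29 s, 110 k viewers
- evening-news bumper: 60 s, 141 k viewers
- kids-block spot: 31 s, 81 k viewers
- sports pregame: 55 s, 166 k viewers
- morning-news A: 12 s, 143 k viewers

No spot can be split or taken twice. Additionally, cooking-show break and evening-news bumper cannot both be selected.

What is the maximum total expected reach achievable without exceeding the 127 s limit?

509

Density check — morning-news A 11.92, late-talk slot 3.79, reality-finale break 3.60 are the best per s.
Reality-finale break + late-talk slot + sports pregame + morning-news A uses 121 of the 127 s and totals 509.
Next best is late-talk slot + kids-block spot + sports pregame + morning-news A at 500 (127 s) — short by 9.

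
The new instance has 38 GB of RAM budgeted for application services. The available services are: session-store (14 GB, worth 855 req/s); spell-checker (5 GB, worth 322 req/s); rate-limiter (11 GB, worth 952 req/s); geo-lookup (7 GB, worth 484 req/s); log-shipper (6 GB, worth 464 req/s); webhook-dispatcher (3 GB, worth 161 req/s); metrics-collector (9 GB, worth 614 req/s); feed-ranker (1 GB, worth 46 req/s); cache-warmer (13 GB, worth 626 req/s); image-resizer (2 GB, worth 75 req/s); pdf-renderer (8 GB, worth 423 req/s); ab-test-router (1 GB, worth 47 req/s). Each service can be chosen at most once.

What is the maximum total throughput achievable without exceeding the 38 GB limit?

Density check — rate-limiter 86.55, log-shipper 77.33, geo-lookup 69.14 are the best per GB.
Spell-checker + rate-limiter + geo-lookup + log-shipper + metrics-collector uses 38 of the 38 GB and totals 2836.
An exhaustive check of the 4096 subsets confirms 2836.

2836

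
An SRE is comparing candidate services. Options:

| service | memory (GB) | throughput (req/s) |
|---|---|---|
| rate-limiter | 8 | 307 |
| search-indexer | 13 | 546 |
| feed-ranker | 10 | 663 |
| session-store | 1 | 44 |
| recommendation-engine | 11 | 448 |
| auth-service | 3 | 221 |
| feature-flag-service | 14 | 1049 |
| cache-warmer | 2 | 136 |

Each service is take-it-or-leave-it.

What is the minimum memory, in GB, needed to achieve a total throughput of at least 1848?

26

Look for the lowest-memory combination reaching 1848.
feed-ranker + feature-flag-service + cache-warmer reaches 1848 using 26 GB.
No combination under 26 GB hits 1848.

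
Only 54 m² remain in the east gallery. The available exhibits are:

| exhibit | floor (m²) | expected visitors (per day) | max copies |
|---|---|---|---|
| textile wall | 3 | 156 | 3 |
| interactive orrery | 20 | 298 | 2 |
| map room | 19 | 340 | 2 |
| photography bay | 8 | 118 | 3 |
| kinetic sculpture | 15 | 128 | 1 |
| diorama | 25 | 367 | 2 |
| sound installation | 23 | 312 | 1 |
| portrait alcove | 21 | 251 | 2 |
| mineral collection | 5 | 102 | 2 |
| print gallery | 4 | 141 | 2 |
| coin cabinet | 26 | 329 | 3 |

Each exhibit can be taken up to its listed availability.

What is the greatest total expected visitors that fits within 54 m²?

The ratio ordering already packs tightly: 3×textile wall + map room + photography bay + 2×mineral collection + 2×print gallery, 54 m², 1412.
Nothing else within 54 m² beats 1412.

1412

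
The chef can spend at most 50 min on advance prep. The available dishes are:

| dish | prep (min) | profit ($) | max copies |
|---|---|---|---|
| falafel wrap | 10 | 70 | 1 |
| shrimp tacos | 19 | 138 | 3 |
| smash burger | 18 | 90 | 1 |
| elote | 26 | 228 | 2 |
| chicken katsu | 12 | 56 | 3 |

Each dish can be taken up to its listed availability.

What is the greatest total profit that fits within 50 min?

Best packing: shrimp tacos + elote — 45 min, 366 total.

366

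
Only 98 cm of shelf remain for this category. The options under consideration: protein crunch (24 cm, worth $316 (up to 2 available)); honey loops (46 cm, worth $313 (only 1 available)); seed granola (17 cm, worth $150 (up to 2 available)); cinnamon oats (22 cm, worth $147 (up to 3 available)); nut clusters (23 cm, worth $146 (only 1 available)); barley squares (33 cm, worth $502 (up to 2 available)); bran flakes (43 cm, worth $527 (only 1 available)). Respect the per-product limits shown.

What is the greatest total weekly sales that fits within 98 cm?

1320

Best packing: protein crunch + 2×barley squares — 90 cm, 1320 total.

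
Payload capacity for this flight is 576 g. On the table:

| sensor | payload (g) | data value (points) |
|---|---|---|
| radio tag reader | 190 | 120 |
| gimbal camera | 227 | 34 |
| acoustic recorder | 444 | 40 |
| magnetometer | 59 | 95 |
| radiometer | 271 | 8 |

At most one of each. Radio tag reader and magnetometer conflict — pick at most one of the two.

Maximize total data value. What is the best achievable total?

154

Taking radio tag reader + gimbal camera: 417 g used, 154 in data value.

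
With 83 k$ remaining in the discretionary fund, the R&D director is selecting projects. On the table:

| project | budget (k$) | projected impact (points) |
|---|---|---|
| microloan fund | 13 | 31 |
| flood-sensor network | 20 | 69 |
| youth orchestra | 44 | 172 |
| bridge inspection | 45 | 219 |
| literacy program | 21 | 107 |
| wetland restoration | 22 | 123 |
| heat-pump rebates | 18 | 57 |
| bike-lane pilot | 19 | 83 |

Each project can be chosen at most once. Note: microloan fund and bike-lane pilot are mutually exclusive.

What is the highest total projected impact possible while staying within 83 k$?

Flood-sensor network + literacy program + wetland restoration + bike-lane pilot uses 82 of the 83 k$ and totals 382.
That's the maximum — no feasible swap from here does better than 382.

382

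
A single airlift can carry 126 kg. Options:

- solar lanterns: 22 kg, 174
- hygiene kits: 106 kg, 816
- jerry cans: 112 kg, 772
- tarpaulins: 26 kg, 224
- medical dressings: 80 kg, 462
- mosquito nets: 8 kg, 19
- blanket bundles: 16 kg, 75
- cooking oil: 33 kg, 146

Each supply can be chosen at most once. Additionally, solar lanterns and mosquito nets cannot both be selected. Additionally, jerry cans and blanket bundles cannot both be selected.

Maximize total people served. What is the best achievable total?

891

Density check — tarpaulins 8.62, solar lanterns 7.91, hygiene kits 7.70 are the best per kg.
Best packing: hygiene kits + blanket bundles — 122 kg, 891 total.
An exhaustive check of the 256 subsets confirms 891.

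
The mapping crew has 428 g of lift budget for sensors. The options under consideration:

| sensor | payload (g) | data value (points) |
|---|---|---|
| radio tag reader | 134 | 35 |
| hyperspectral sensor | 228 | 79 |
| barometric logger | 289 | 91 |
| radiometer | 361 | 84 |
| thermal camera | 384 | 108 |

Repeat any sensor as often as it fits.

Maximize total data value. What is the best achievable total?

Density check — hyperspectral sensor 0.35, barometric logger 0.31, thermal camera 0.28, radio tag reader 0.26 are the best per g.
Filling by ratio: radio tag reader + hyperspectral sensor for 114, with 66 g left unused.
Dropping hyperspectral sensor frees 228 g; slotting in barometric logger (289 g) lifts the total to 126 at 423 g.
Every other selection either busts 428 g or fails to beat 126.

126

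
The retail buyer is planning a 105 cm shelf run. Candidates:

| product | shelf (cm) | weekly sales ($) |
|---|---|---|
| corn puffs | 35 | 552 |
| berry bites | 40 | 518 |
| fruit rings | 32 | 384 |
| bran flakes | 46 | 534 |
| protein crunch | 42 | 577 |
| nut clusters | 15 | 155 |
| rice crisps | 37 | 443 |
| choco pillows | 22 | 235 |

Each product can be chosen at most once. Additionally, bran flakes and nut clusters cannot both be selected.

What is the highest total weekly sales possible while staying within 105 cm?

1379

Greedy by ratio would take corn puffs + protein crunch + choco pillows: 99 cm used, total 1364.
The 64 cm tied up in protein crunch and choco pillows is better spent on fruit rings + rice crisps — total rises to 1379 (104 cm).
Every other selection either busts 105 cm or breaks a pairing rule or fails to beat 1379.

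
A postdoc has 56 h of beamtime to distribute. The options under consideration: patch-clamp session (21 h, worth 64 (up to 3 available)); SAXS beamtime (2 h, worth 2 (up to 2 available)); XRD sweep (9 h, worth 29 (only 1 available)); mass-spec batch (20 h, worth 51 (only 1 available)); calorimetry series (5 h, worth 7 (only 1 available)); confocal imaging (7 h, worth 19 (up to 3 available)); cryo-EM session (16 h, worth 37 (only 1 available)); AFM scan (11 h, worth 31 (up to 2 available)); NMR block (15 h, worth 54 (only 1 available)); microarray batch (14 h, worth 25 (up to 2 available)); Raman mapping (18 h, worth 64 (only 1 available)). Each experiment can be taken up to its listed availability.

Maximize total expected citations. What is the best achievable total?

The ratio heuristic lands on SAXS beamtime + XRD sweep + AFM scan + NMR block + Raman mapping (180) but leaves 1 h idle.
The 13 h tied up in SAXS beamtime and AFM scan is better spent on 2×confocal imaging — total rises to 185 (56 h).
That's the maximum — no swap from here does better than 185.

185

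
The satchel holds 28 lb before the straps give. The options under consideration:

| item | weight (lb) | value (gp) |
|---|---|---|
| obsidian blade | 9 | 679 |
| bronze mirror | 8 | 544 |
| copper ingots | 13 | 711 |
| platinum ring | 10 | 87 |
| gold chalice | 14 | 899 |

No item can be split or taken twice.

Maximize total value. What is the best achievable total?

1610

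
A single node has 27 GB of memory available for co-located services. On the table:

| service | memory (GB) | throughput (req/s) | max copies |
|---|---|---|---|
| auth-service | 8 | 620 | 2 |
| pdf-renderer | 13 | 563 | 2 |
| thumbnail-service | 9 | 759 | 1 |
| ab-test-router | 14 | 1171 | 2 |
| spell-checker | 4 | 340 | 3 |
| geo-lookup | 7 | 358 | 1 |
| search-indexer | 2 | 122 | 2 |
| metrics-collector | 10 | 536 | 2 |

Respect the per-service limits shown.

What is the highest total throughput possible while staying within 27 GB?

2270

Filling by ratio: thumbnail-service + 3×spell-checker + 2×search-indexer for 2023, with 2 GB left unused.
Replace 2×spell-checker and 2×search-indexer with ab-test-router: the trade gains 247 net, giving 2270 at 27 GB.
Nothing else within 27 GB beats 2270.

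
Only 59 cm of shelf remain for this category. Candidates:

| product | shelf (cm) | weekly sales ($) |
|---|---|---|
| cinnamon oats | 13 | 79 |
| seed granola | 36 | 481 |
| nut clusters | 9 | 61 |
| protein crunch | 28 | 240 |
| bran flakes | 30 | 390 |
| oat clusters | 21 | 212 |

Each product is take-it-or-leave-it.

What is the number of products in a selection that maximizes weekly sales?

The maximum weekly sales within 59 cm is 693.
For example seed granola + oat clusters achieves it, using 57 cm.
All optima have 2 products.

2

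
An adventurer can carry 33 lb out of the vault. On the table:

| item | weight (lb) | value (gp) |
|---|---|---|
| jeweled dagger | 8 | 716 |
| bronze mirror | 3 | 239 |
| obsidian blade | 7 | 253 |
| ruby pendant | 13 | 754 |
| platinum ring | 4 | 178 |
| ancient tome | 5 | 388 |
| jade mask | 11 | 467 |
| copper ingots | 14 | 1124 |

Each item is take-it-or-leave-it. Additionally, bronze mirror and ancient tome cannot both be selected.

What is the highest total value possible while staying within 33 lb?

2406

Best packing: jeweled dagger + platinum ring + ancient tome + copper ingots — 31 lb, 2406 total.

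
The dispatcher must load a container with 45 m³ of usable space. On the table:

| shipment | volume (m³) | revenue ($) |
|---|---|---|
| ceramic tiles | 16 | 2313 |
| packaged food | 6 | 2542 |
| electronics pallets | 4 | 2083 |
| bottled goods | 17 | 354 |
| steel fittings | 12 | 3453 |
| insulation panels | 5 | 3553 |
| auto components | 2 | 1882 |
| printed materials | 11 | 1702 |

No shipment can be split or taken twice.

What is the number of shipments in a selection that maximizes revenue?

Best achievable revenue is 15826.
One optimal bundle: ceramic tiles + packaged food + electronics pallets + steel fittings + insulation panels + auto components (45 m³).
All optima have 6 shipments.

6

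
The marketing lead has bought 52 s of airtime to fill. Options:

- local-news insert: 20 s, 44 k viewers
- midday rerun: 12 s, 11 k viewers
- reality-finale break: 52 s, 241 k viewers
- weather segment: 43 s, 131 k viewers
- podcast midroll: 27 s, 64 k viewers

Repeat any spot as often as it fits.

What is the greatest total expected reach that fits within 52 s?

Ranking by ratio (expected reach/s): reality-finale break 4.63, weather segment 3.05, podcast midroll 2.37, local-news insert 2.20.
Best packing: reality-finale break — 52 s, 241 total.

241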